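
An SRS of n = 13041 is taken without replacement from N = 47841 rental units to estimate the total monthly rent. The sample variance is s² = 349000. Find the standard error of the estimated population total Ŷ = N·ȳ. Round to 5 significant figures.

211080

Var(Ŷ) = N²·Var(ȳ) = N²·(1 − n/N)·s²/n.
f = 13041/47841 = 0.27259046; Var(ȳ) = 0.72740954·349000/13041 = 19.466753.
Var(Ŷ) = 47841² · 19.466753 = 4.4554751 × 10^10.
SE(Ŷ) = √(4.4554751 × 10^10) = 211080.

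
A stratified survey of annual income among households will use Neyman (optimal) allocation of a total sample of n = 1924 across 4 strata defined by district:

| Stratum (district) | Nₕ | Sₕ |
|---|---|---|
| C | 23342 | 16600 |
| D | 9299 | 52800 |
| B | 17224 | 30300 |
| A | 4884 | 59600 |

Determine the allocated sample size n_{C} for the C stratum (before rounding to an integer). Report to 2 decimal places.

440.75

Neyman allocation: nₕ = n·NₕSₕ / Σⱼ NⱼSⱼ.
Σ NⱼSⱼ = 23342·16600 + 9299·52800 + 17224·30300 + 4884·59600 = 1.691438 × 10^9.
n_{C} = 1924·23342·16600 / (1.691438 × 10^9) = 440.75.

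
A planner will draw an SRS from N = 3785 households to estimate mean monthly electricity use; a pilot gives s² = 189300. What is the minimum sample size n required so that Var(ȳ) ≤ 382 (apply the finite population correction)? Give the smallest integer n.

Without fpc, n₀ = s²/D = 189300/382 = 495.5497.
With fpc, (1 − n/N)·s²/n ≤ D requires n ≥ n₀/(1 + n₀/N) = 495.5497/(1 + 495.5497/3785) = 438.1810.
Rounding up, n = 439.

439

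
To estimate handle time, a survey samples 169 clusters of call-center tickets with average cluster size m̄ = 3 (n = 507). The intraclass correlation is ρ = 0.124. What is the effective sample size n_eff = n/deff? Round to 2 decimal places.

406.25

deff = 1 + (3 − 1)·0.124 = 1 + 0.248 = 1.248.
n_eff = 507 / 1.248 = 406.25.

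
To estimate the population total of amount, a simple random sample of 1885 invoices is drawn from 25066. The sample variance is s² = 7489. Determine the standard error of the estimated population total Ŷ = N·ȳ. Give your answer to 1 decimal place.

Var(Ŷ) = N²·Var(ȳ) = N²·(1 − n/N)·s²/n.
f = 1885/25066 = 0.07520147; Var(ȳ) = 0.92479853·7489/1885 = 3.6741731.
Var(Ŷ) = 25066² · 3.6741731 = 2.308499 × 10^9.
SE(Ŷ) = √(2.308499 × 10^9) = 48046.8.

48046.8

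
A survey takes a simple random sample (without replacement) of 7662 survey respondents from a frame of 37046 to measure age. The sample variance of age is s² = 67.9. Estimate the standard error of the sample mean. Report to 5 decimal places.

Under SRS without replacement, Var(ȳ) = (1 − f)·s²/n with f = n/N = 7662/37046 = 0.20682395.
Var(ȳ) = (1 − 0.20682395)·67.9/7662 = 0.79317605·0.0088619159 = 0.0070290595.
SE(ȳ) = √(0.0070290595) = 0.08384.

0.08384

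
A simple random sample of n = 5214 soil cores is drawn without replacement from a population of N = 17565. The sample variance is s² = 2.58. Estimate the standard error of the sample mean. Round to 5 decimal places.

0.01865

Under SRS without replacement, Var(ȳ) = (1 − f)·s²/n with f = n/N = 5214/17565 = 0.29684031.
Var(ȳ) = (1 − 0.29684031)·2.58/5214 = 0.70315969·4.9482163 × 10^-4 = 3.4793863 × 10^-4.
SE(ȳ) = √(3.4793863 × 10^-4) = 0.01865.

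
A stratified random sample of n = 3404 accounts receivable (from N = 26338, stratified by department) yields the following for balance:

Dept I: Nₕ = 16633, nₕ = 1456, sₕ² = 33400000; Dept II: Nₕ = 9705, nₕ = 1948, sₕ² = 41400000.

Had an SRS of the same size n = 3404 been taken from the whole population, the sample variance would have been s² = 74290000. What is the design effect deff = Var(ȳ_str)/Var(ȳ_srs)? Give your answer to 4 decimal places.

Var(ȳ_str) = Σ Wₕ²(1−fₕ)sₕ²/nₕ with Wₕ = Nₕ/26338:
  Dept I: (16633/26338)²·(1−1456/16633)·33400000/1456 = 8347.8767
  Dept II: (9705/26338)²·(1−1948/9705)·41400000/1948 = 2306.4027
  → Var(ȳ_str) = 10654.279.
Var(ȳ_srs) = (1 − 3404/26338)·74290000/3404 = 19003.685.
deff = 10654.279 / 19003.685 = 0.5606.

0.5606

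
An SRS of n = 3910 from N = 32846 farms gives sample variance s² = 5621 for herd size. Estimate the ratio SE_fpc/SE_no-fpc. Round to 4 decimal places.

0.9386

f = n/N = 3910/32846 = 0.11904037.
SE_no-fpc = √(s²/n) = 1.1989979; SE_fpc = √((1−f)s²/n) = 1.1253728.
Ratio = √(1−f) = 0.93859450.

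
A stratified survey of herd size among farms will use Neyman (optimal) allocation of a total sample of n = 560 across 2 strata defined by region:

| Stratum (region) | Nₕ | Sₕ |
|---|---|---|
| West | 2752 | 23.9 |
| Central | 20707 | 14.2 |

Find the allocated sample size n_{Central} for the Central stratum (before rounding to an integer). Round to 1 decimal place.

457.6

Neyman allocation: nₕ = n·NₕSₕ / Σⱼ NⱼSⱼ.
Σ NⱼSⱼ = 2752·23.9 + 20707·14.2 = 359812.2.
n_{Central} = 560·20707·14.2 / 359812.2 = 457.6.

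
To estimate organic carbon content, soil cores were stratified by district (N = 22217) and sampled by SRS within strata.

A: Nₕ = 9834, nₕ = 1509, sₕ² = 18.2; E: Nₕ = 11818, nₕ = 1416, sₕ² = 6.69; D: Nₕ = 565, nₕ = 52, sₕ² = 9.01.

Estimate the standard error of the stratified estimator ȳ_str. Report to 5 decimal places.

0.05726

Var(ȳ_str) = Σₕ Wₕ²(1 − fₕ)sₕ²/nₕ with Wₕ = Nₕ/N, N = 22217.
A: Wₕ = 0.44263402; term = 0.44263402²·(1 − 0.15344722)·18.2/1509 = 0.0020004411.
E: Wₕ = 0.53193500; term = 0.53193500²·(1 − 0.11981723)·6.69/1416 = 0.0011766651.
D: Wₕ = 0.02543098; term = 0.02543098²·(1 − 0.09203540)·9.01/52 = 1.0174579 × 10^-4.
Sum = 0.003278852.
SE = √(0.003278852) = 0.05726.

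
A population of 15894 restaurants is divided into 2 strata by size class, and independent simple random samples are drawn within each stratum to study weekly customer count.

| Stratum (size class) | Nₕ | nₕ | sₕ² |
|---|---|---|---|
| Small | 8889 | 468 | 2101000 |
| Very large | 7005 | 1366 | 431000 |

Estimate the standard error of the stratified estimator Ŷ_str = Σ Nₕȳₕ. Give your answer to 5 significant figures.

590350

Var(Ŷ_str) = Σₕ Nₕ²(1 − fₕ)sₕ²/nₕ.
Small: 8889²·(1 − 468/8889)·2101000/468 = 3.3604449 × 10^11.
Very large: 7005²·(1 − 1366/7005)·431000/1366 = 1.2463408 × 10^10.
Sum = 3.485079 × 10^11.
SE = √(3.485079 × 10^11) = 590350.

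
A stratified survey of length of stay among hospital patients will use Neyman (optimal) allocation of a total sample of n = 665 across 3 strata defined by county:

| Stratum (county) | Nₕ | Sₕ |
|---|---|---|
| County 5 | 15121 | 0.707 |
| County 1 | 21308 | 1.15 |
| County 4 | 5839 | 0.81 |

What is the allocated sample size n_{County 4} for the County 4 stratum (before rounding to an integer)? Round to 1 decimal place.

Neyman allocation: nₕ = n·NₕSₕ / Σⱼ NⱼSⱼ.
Σ NⱼSⱼ = 15121·0.707 + 21308·1.15 + 5839·0.81 = 39924.337.
n_{County 4} = 665·5839·0.81 / 39924.337 = 78.8.

78.8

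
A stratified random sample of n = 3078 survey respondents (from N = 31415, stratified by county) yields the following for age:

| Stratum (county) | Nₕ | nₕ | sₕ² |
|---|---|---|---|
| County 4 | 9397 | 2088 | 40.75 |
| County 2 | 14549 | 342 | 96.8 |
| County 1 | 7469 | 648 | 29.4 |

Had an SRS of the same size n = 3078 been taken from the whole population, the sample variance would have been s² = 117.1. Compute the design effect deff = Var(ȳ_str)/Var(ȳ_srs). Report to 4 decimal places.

1.8353

Var(ȳ_str) = Σ Wₕ²(1−fₕ)sₕ²/nₕ with Wₕ = Nₕ/31415:
  County 4: (9397/31415)²·(1−2088/9397)·40.75/2088 = 0.0013582202
  County 2: (14549/31415)²·(1−342/14549)·96.8/342 = 0.059280335
  County 1: (7469/31415)²·(1−648/7469)·29.4/648 = 0.0023421176
  → Var(ȳ_str) = 0.062980673.
Var(ȳ_srs) = (1 − 3078/31415)·117.1/3078 = 0.034316666.
deff = 0.062980673 / 0.034316666 = 1.8353.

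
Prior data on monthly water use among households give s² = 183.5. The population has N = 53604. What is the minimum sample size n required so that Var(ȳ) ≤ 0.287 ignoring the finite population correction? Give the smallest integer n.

640

Without fpc, n₀ = s²/D = 183.5/0.287 = 639.3728.
Rounding up, n = 640.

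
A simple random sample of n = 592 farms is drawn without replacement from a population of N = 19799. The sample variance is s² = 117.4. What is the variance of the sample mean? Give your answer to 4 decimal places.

Under SRS without replacement, Var(ȳ) = (1 − f)·s²/n with f = n/N = 592/19799 = 0.02990050.
Var(ȳ) = (1 − 0.02990050)·117.4/592 = 0.97009950·0.19831081 = 0.19238122.

0.1924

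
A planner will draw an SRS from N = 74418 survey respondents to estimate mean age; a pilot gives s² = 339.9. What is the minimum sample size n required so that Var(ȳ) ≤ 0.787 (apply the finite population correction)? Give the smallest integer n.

Without fpc, n₀ = s²/D = 339.9/0.787 = 431.8933.
With fpc, (1 − n/N)·s²/n ≤ D requires n ≥ n₀/(1 + n₀/N) = 431.8933/(1 + 431.8933/74418) = 429.4012.
Rounding up, n = 430.

430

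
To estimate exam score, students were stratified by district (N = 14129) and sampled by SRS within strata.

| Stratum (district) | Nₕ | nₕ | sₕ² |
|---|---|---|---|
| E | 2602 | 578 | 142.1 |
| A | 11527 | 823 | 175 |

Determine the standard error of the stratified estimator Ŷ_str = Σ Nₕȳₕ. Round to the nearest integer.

Var(Ŷ_str) = Σₕ Nₕ²(1 − fₕ)sₕ²/nₕ.
E: 2602²·(1 − 578/2602)·142.1/578 = 1.2947444 × 10^6.
A: 11527²·(1 − 823/11527)·175/823 = 2.623618 × 10^7.
Sum = 2.7530924 × 10^7.
SE = √(2.7530924 × 10^7) = 5247.

5247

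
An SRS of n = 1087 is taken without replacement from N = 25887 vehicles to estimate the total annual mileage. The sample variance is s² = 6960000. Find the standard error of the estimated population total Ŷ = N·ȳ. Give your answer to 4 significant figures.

Var(Ŷ) = N²·Var(ȳ) = N²·(1 − n/N)·s²/n.
f = 1087/25887 = 0.04199019; Var(ȳ) = 0.95800981·6960000/1087 = 6134.0831.
Var(Ŷ) = 25887² · 6134.0831 = 4.1106746 × 10^12.
SE(Ŷ) = √(4.1106746 × 10^12) = 2.027 × 10^6.

2.027 × 10^6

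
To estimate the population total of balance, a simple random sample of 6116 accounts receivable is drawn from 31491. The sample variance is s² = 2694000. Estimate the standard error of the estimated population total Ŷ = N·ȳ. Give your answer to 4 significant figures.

593300

Var(Ŷ) = N²·Var(ȳ) = N²·(1 − n/N)·s²/n.
f = 6116/31491 = 0.19421422; Var(ȳ) = 0.80578578·2694000/6116 = 354.93572.
Var(Ŷ) = 31491² · 354.93572 = 3.5198375 × 10^11.
SE(Ŷ) = √(3.5198375 × 10^11) = 593300.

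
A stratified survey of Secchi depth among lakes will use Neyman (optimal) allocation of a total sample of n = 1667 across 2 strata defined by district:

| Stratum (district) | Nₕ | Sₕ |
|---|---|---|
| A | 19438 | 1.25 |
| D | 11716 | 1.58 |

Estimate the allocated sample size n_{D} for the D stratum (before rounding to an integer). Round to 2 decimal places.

720.84

Neyman allocation: nₕ = n·NₕSₕ / Σⱼ NⱼSⱼ.
Σ NⱼSⱼ = 19438·1.25 + 11716·1.58 = 42808.78.
n_{D} = 1667·11716·1.58 / 42808.78 = 720.84.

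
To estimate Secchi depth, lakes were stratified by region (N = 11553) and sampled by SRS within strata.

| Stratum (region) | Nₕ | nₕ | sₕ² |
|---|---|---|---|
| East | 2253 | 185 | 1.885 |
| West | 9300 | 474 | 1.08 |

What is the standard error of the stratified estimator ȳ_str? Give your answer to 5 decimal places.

0.04192

Var(ȳ_str) = Σₕ Wₕ²(1 − fₕ)sₕ²/nₕ with Wₕ = Nₕ/N, N = 11553.
East: Wₕ = 0.19501428; term = 0.19501428²·(1 − 0.08211274)·1.885/185 = 3.5568193 × 10^-4.
West: Wₕ = 0.80498572; term = 0.80498572²·(1 − 0.05096774)·1.08/474 = 0.0014012084.
Sum = 0.0017568903.
SE = √(0.0017568903) = 0.04192.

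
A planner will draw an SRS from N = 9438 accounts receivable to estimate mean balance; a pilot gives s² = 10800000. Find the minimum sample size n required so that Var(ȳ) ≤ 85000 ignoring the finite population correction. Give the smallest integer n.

128

Without fpc, n₀ = s²/D = 10800000/85000 = 127.0588.
Rounding up, n = 128.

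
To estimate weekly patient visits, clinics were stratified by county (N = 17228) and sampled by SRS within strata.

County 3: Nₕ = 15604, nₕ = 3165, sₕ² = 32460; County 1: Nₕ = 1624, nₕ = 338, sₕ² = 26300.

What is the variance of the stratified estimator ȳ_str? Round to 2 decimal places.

Var(ȳ_str) = Σₕ Wₕ²(1 − fₕ)sₕ²/nₕ with Wₕ = Nₕ/N, N = 17228.
County 3: Wₕ = 0.90573485; term = 0.90573485²·(1 − 0.20283261)·32460/3165 = 6.7069719.
County 1: Wₕ = 0.09426515; term = 0.09426515²·(1 − 0.20812808)·26300/338 = 0.54751537.
Sum = 7.2544873.

7.25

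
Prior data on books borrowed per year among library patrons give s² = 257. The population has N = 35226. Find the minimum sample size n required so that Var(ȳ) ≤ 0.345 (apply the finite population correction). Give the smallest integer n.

730

Without fpc, n₀ = s²/D = 257/0.345 = 744.9275.
With fpc, (1 − n/N)·s²/n ≤ D requires n ≥ n₀/(1 + n₀/N) = 744.9275/(1 + 744.9275/35226) = 729.5007.
Rounding up, n = 730.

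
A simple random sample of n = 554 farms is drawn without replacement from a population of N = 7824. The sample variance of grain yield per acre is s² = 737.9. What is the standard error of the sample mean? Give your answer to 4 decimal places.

1.1125

Under SRS without replacement, Var(ȳ) = (1 − f)·s²/n with f = n/N = 554/7824 = 0.07080777.
Var(ȳ) = (1 − 0.07080777)·737.9/554 = 0.92919223·1.3319495 = 1.2376371.
SE(ȳ) = √(1.2376371) = 1.1125.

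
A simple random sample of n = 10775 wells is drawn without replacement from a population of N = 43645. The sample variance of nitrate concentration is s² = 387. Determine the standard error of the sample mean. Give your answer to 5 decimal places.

Under SRS without replacement, Var(ȳ) = (1 − f)·s²/n with f = n/N = 10775/43645 = 0.24687822.
Var(ȳ) = (1 − 0.24687822)·387/10775 = 0.75312178·0.035916473 = 0.027049478.
SE(ȳ) = √(0.027049478) = 0.16447.

0.16447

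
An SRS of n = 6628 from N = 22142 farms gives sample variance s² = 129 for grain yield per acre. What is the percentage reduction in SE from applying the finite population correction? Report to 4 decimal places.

16.2946

f = n/N = 6628/22142 = 0.29934062.
SE_no-fpc = √(s²/n) = 0.13950944; SE_fpc = √((1−f)s²/n) = 0.11677694.
Ratio = √(1−f) = 0.83705399. Reduction = 100·(1 − 0.83705399) = 16.2946%.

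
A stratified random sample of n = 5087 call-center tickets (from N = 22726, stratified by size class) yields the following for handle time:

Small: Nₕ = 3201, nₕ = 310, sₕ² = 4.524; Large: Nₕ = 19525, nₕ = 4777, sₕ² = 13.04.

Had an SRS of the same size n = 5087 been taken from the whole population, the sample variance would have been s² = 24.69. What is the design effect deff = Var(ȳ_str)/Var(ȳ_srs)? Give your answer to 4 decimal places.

Var(ȳ_str) = Σ Wₕ²(1−fₕ)sₕ²/nₕ with Wₕ = Nₕ/22726:
  Small: (3201/22726)²·(1−310/3201)·4.524/310 = 2.6148613 × 10^-4
  Large: (19525/22726)²·(1−4777/19525)·13.04/4777 = 0.0015219505
  → Var(ȳ_str) = 0.0017834366.
Var(ȳ_srs) = (1 − 5087/22726)·24.69/5087 = 0.0037671274.
deff = 0.0017834366 / 0.0037671274 = 0.4734.

0.4734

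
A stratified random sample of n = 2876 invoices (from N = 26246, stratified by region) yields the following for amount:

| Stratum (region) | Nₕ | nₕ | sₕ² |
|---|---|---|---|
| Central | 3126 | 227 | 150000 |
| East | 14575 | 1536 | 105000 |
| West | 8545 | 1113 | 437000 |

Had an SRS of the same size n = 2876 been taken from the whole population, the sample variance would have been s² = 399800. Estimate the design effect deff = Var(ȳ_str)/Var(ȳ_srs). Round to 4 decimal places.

Var(ȳ_str) = Σ Wₕ²(1−fₕ)sₕ²/nₕ with Wₕ = Nₕ/26246:
  Central: (3126/26246)²·(1−227/3126)·150000/227 = 8.6931334
  East: (14575/26246)²·(1−1536/14575)·105000/1536 = 18.859262
  West: (8545/26246)²·(1−1113/8545)·437000/1113 = 36.197435
  → Var(ȳ_str) = 63.74983.
Var(ȳ_srs) = (1 − 2876/26246)·399800/2876 = 123.77972.
deff = 63.74983 / 123.77972 = 0.5150.

0.5150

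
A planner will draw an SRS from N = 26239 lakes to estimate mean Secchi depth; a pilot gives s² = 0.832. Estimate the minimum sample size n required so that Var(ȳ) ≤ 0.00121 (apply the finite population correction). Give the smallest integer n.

671

Without fpc, n₀ = s²/D = 0.832/0.00121 = 687.6033.
With fpc, (1 − n/N)·s²/n ≤ D requires n ≥ n₀/(1 + n₀/N) = 687.6033/(1 + 687.6033/26239) = 670.0445.
Rounding up, n = 671.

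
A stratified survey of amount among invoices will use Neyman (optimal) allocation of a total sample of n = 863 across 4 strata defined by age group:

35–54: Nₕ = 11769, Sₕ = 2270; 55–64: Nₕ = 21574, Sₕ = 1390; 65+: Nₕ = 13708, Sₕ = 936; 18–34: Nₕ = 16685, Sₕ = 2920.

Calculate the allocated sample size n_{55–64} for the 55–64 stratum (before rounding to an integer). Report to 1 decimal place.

218.8

Neyman allocation: nₕ = n·NₕSₕ / Σⱼ NⱼSⱼ.
Σ NⱼSⱼ = 11769·2270 + 21574·1390 + 13708·936 + 16685·2920 = 1.1825438 × 10^8.
n_{55–64} = 863·21574·1390 / (1.1825438 × 10^8) = 218.8.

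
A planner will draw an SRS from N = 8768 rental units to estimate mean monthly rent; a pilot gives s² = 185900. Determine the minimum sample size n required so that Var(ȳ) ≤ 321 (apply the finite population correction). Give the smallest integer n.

544

Without fpc, n₀ = s²/D = 185900/321 = 579.1277.
With fpc, (1 − n/N)·s²/n ≤ D requires n ≥ n₀/(1 + n₀/N) = 579.1277/(1 + 579.1277/8768) = 543.2462.
Rounding up, n = 544.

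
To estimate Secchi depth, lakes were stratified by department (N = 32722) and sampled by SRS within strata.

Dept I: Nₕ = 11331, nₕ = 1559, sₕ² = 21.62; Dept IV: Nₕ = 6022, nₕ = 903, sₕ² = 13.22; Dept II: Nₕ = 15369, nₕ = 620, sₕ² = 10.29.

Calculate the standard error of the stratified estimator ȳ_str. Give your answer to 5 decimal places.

0.07327

Var(ȳ_str) = Σₕ Wₕ²(1 − fₕ)sₕ²/nₕ with Wₕ = Nₕ/N, N = 32722.
Dept I: Wₕ = 0.34628079; term = 0.34628079²·(1 − 0.13758715)·21.62/1559 = 0.0014341071.
Dept IV: Wₕ = 0.18403521; term = 0.18403521²·(1 − 0.14995018)·13.22/903 = 4.2149255 × 10^-4.
Dept II: Wₕ = 0.46968400; term = 0.46968400²·(1 − 0.04034095)·10.29/620 = 0.003513599.
Sum = 0.0053691987.
SE = √(0.0053691987) = 0.07327.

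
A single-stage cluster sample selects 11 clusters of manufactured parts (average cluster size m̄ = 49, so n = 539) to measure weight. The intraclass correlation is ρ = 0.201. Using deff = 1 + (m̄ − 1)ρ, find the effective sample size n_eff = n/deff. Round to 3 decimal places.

deff = 1 + (49 − 1)·0.201 = 1 + 9.648 = 10.648.
n_eff = 539 / 10.648 = 50.620.

50.620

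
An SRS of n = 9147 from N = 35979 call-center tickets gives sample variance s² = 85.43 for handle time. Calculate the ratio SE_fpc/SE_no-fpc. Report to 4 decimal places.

0.8636

f = n/N = 9147/35979 = 0.25423164.
SE_no-fpc = √(s²/n) = 0.09664199; SE_fpc = √((1−f)s²/n) = 0.083457975.
Ratio = √(1−f) = 0.86357881.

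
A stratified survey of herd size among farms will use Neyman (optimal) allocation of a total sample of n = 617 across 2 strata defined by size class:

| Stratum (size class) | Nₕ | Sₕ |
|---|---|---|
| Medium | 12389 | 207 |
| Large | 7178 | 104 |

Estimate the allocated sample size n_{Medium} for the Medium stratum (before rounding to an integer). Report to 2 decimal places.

Neyman allocation: nₕ = n·NₕSₕ / Σⱼ NⱼSⱼ.
Σ NⱼSⱼ = 12389·207 + 7178·104 = 3.311035 × 10^6.
n_{Medium} = 617·12389·207 / (3.311035 × 10^6) = 477.89.

477.89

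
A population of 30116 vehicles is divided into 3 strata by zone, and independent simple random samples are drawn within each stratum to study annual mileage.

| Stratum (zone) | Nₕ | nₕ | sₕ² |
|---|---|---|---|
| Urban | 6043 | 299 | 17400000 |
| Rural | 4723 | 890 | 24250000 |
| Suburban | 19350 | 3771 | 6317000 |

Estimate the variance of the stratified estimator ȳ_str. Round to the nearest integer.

Var(ȳ_str) = Σₕ Wₕ²(1 − fₕ)sₕ²/nₕ with Wₕ = Nₕ/N, N = 30116.
Urban: Wₕ = 0.20065746; term = 0.20065746²·(1 − 0.04947874)·17400000/299 = 2227.1553.
Rural: Wₕ = 0.15682694; term = 0.15682694²·(1 − 0.18843955)·24250000/890 = 543.856.
Suburban: Wₕ = 0.64251561; term = 0.64251561²·(1 − 0.19488372)·6317000/3771 = 556.77575.
Sum = 3327.7871.

3328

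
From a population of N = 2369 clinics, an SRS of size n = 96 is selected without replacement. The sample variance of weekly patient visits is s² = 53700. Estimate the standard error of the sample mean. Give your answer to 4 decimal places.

Under SRS without replacement, Var(ȳ) = (1 − f)·s²/n with f = n/N = 96/2369 = 0.04052343.
Var(ȳ) = (1 − 0.04052343)·53700/96 = 0.95947657·559.375 = 536.70721.
SE(ȳ) = √(536.70721) = 23.1669.

23.1669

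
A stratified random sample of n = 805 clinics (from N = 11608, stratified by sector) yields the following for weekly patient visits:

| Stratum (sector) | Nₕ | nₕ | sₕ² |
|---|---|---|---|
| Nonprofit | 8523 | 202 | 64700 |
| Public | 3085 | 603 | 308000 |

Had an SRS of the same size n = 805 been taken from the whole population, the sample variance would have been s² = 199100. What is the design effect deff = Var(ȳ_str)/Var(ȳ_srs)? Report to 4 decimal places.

Var(ȳ_str) = Σ Wₕ²(1−fₕ)sₕ²/nₕ with Wₕ = Nₕ/11608:
  Nonprofit: (8523/11608)²·(1−202/8523)·64700/202 = 168.58003
  Public: (3085/11608)²·(1−603/3085)·308000/603 = 29.025222
  → Var(ȳ_str) = 197.60525.
Var(ȳ_srs) = (1 − 805/11608)·199100/805 = 230.17723.
deff = 197.60525 / 230.17723 = 0.8585.

0.8585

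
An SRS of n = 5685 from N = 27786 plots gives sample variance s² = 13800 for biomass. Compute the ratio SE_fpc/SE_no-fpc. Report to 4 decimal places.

f = n/N = 5685/27786 = 0.20459944.
SE_no-fpc = √(s²/n) = 1.5580246; SE_fpc = √((1−f)s²/n) = 1.3895278.
Ratio = √(1−f) = 0.89185232.

0.8919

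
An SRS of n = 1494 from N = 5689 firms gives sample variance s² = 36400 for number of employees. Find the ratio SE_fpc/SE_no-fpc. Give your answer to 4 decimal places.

f = n/N = 1494/5689 = 0.26261206.
SE_no-fpc = √(s²/n) = 4.9360028; SE_fpc = √((1−f)s²/n) = 4.2386095.
Ratio = √(1−f) = 0.85871296.

0.8587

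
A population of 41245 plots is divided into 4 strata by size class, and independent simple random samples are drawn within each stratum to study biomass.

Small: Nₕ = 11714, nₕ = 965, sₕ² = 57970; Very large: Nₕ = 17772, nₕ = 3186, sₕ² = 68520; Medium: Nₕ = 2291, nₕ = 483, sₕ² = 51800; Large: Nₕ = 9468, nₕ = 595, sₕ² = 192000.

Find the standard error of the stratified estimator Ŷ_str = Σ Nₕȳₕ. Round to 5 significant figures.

Var(Ŷ_str) = Σₕ Nₕ²(1 − fₕ)sₕ²/nₕ.
Small: 11714²·(1 − 965/11714)·57970/965 = 7.5639608 × 10^9.
Very large: 17772²·(1 − 3186/17772)·68520/3186 = 5.5749901 × 10^9.
Medium: 2291²·(1 − 483/2291)·51800/483 = 4.4422822 × 10^8.
Large: 9468²·(1 − 595/9468)·192000/595 = 2.7108969 × 10^10.
Sum = 4.0692148 × 10^10.
SE = √(4.0692148 × 10^10) = 201720.

201720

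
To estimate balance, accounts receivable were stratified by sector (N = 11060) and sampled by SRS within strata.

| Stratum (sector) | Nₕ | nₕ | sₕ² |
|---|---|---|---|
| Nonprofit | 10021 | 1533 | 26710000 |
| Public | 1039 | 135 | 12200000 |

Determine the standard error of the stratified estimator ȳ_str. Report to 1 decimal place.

Var(ȳ_str) = Σₕ Wₕ²(1 − fₕ)sₕ²/nₕ with Wₕ = Nₕ/N, N = 11060.
Nonprofit: Wₕ = 0.90605787; term = 0.90605787²·(1 − 0.15297874)·26710000/1533 = 12115.404.
Public: Wₕ = 0.09394213; term = 0.09394213²·(1 − 0.12993263)·12200000/135 = 693.90463.
Sum = 12809.309.
SE = √(12809.309) = 113.2.

113.2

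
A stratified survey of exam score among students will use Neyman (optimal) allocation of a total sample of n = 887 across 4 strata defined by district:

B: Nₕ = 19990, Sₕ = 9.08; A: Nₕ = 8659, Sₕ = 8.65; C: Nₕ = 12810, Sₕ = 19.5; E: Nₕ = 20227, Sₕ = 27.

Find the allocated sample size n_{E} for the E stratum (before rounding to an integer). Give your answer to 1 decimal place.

Neyman allocation: nₕ = n·NₕSₕ / Σⱼ NⱼSⱼ.
Σ NⱼSⱼ = 19990·9.08 + 8659·8.65 + 12810·19.5 + 20227·27 = 1.0523336 × 10^6.
n_{E} = 887·20227·27 / (1.0523336 × 10^6) = 460.3.

460.3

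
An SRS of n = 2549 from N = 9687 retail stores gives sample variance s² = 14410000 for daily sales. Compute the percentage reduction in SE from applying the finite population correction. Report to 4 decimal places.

f = n/N = 2549/9687 = 0.26313616.
SE_no-fpc = √(s²/n) = 75.187747; SE_fpc = √((1−f)s²/n) = 64.541744.
Ratio = √(1−f) = 0.85840773. Reduction = 100·(1 − 0.85840773) = 14.1592%.

14.1592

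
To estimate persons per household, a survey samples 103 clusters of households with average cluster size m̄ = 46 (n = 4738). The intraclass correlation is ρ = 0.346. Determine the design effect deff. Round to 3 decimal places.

deff = 1 + (46 − 1)·0.346 = 1 + 15.57 = 16.57.

16.570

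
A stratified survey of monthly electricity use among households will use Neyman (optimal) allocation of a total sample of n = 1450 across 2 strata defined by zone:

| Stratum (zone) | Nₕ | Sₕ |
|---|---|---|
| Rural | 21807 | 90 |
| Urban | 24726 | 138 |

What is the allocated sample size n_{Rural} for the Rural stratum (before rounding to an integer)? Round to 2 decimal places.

529.47

Neyman allocation: nₕ = n·NₕSₕ / Σⱼ NⱼSⱼ.
Σ NⱼSⱼ = 21807·90 + 24726·138 = 5.374818 × 10^6.
n_{Rural} = 1450·21807·90 / (5.374818 × 10^6) = 529.47.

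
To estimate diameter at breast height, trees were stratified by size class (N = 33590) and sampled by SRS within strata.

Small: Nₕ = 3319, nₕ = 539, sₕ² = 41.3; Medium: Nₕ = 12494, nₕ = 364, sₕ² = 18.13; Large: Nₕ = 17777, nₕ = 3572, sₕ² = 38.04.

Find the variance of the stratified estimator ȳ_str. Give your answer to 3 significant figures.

0.00970

Var(ȳ_str) = Σₕ Wₕ²(1 − fₕ)sₕ²/nₕ with Wₕ = Nₕ/N, N = 33590.
Small: Wₕ = 0.09880917; term = 0.09880917²·(1 − 0.16239831)·41.3/539 = 6.2660424 × 10^-4.
Medium: Wₕ = 0.37195594; term = 0.37195594²·(1 − 0.02913398)·18.13/364 = 0.0066901941.
Large: Wₕ = 0.52923489; term = 0.52923489²·(1 − 0.20093379)·38.04/3572 = 0.0023834649.
Sum = 0.0097002632.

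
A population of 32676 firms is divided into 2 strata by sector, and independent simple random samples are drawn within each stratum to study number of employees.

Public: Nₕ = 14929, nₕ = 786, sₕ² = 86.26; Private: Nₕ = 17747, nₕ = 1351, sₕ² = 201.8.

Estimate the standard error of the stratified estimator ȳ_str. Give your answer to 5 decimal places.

Var(ȳ_str) = Σₕ Wₕ²(1 − fₕ)sₕ²/nₕ with Wₕ = Nₕ/N, N = 32676.
Public: Wₕ = 0.45687967; term = 0.45687967²·(1 − 0.05264921)·86.26/786 = 0.021702082.
Private: Wₕ = 0.54312033; term = 0.54312033²·(1 − 0.07612554)·201.8/1351 = 0.040707169.
Sum = 0.062409251.
SE = √(0.062409251) = 0.24982.

0.24982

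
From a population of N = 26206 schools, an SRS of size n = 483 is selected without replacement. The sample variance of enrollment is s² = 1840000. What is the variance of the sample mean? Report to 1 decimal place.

Under SRS without replacement, Var(ȳ) = (1 − f)·s²/n with f = n/N = 483/26206 = 0.01843089.
Var(ȳ) = (1 − 0.01843089)·1840000/483 = 0.98156911·3809.5238 = 3739.3109.

3739.3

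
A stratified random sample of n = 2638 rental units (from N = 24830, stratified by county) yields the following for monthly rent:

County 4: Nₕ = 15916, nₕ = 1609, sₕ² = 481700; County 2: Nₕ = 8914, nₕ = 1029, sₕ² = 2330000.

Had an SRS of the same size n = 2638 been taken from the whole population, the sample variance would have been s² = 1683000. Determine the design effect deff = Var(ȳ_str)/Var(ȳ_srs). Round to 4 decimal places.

Var(ȳ_str) = Σ Wₕ²(1−fₕ)sₕ²/nₕ with Wₕ = Nₕ/24830:
  County 4: (15916/24830)²·(1−1609/15916)·481700/1609 = 110.57315
  County 2: (8914/24830)²·(1−1029/8914)·2330000/1029 = 258.14364
  → Var(ȳ_str) = 368.71679.
Var(ȳ_srs) = (1 − 2638/24830)·1683000/2638 = 570.20241.
deff = 368.71679 / 570.20241 = 0.6466.

0.6466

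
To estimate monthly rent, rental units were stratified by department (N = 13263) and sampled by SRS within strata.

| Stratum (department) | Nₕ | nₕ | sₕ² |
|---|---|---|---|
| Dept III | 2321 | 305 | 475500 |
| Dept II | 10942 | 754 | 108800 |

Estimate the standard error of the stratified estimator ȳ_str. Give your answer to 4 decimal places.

Var(ȳ_str) = Σₕ Wₕ²(1 − fₕ)sₕ²/nₕ with Wₕ = Nₕ/N, N = 13263.
Dept III: Wₕ = 0.17499812; term = 0.17499812²·(1 − 0.13140888)·475500/305 = 41.469883.
Dept II: Wₕ = 0.82500188; term = 0.82500188²·(1 − 0.06890879)·108800/754 = 91.444935.
Sum = 132.91482.
SE = √(132.91482) = 11.5289.

11.5289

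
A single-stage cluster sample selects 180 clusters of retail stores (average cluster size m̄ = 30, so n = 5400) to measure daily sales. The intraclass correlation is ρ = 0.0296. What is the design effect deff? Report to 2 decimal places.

deff = 1 + (30 − 1)·0.0296 = 1 + 0.8584 = 1.8584.

1.86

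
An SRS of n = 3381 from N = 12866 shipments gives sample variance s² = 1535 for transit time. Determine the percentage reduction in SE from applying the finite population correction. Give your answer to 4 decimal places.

f = n/N = 3381/12866 = 0.26278564.
SE_no-fpc = √(s²/n) = 0.67380093; SE_fpc = √((1−f)s²/n) = 0.57853348.
Ratio = √(1−f) = 0.85861188. Reduction = 100·(1 − 0.85861188) = 14.1388%.

14.1388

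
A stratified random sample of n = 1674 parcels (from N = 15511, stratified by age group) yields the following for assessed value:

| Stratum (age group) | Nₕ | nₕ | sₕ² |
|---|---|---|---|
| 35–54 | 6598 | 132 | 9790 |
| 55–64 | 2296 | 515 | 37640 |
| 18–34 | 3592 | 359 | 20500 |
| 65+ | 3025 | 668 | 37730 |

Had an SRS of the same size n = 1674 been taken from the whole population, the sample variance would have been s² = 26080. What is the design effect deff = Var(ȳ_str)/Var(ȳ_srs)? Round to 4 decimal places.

1.3544

Var(ȳ_str) = Σ Wₕ²(1−fₕ)sₕ²/nₕ with Wₕ = Nₕ/15511:
  35–54: (6598/15511)²·(1−132/6598)·9790/132 = 13.151557
  55–64: (2296/15511)²·(1−515/2296)·37640/515 = 1.2422202
  18–34: (3592/15511)²·(1−359/3592)·20500/359 = 2.7562706
  65+: (3025/15511)²·(1−668/3025)·37730/668 = 1.6738468
  → Var(ȳ_str) = 18.823895.
Var(ȳ_srs) = (1 − 1674/15511)·26080/1674 = 13.898063.
deff = 18.823895 / 13.898063 = 1.3544.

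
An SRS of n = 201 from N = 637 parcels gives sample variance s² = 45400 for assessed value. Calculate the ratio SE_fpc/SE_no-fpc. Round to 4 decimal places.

0.8273

f = n/N = 201/637 = 0.31554160.
SE_no-fpc = √(s²/n) = 15.028994; SE_fpc = √((1−f)s²/n) = 12.433787.
Ratio = √(1−f) = 0.82732001.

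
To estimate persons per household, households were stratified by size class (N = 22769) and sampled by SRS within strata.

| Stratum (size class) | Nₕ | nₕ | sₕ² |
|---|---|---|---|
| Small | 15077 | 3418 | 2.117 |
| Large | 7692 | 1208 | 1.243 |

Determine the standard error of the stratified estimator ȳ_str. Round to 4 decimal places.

Var(ȳ_str) = Σₕ Wₕ²(1 − fₕ)sₕ²/nₕ with Wₕ = Nₕ/N, N = 22769.
Small: Wₕ = 0.66217225; term = 0.66217225²·(1 − 0.22670292)·2.117/3418 = 2.1000862 × 10^-4.
Large: Wₕ = 0.33782775; term = 0.33782775²·(1 − 0.15704628)·1.243/1208 = 9.899165 × 10^-5.
Sum = 3.0900027 × 10^-4.
SE = √(3.0900027 × 10^-4) = 0.0176.

0.0176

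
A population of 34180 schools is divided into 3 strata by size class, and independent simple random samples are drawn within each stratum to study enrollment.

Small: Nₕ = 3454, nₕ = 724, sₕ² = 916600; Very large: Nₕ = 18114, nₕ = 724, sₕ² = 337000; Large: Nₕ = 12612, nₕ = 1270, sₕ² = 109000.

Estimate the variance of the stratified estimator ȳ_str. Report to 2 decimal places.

Var(ȳ_str) = Σₕ Wₕ²(1 − fₕ)sₕ²/nₕ with Wₕ = Nₕ/N, N = 34180.
Small: Wₕ = 0.10105325; term = 0.10105325²·(1 − 0.20961204)·916600/724 = 10.218382.
Very large: Wₕ = 0.52995904; term = 0.52995904²·(1 − 0.03996908)·337000/724 = 125.50504.
Large: Wₕ = 0.36898771; term = 0.36898771²·(1 − 0.10069775)·109000/1270 = 10.508779.
Sum = 146.2322.

146.23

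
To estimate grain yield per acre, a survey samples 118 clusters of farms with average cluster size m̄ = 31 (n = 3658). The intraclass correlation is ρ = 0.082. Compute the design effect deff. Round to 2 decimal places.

3.46

deff = 1 + (31 − 1)·0.082 = 1 + 2.46 = 3.46.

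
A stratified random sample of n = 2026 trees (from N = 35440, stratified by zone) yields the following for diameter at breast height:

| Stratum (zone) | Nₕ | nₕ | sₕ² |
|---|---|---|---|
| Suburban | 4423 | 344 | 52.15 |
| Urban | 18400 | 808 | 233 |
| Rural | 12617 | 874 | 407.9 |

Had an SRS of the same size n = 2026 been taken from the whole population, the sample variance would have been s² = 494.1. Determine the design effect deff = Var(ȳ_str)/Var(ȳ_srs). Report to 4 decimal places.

0.5721

Var(ȳ_str) = Σ Wₕ²(1−fₕ)sₕ²/nₕ with Wₕ = Nₕ/35440:
  Suburban: (4423/35440)²·(1−344/4423)·52.15/344 = 0.0021776049
  Urban: (18400/35440)²·(1−808/18400)·233/808 = 0.074317343
  Rural: (12617/35440)²·(1−874/12617)·407.9/874 = 0.055054143
  → Var(ȳ_str) = 0.13154909.
Var(ȳ_srs) = (1 − 2026/35440)·494.1/2026 = 0.22993769.
deff = 0.13154909 / 0.22993769 = 0.5721.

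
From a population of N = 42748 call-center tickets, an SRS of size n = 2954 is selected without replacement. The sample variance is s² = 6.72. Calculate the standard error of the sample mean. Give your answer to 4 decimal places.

0.0460

Under SRS without replacement, Var(ȳ) = (1 − f)·s²/n with f = n/N = 2954/42748 = 0.06910265.
Var(ȳ) = (1 − 0.06910265)·6.72/2954 = 0.93089735·0.0022748815 = 0.0021176812.
SE(ȳ) = √(0.0021176812) = 0.0460.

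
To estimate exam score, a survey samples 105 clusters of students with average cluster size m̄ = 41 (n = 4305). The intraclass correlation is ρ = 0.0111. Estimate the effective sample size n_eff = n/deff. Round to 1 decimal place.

deff = 1 + (41 − 1)·0.0111 = 1 + 0.444 = 1.444.
n_eff = 4305 / 1.444 = 2981.3.

2981.3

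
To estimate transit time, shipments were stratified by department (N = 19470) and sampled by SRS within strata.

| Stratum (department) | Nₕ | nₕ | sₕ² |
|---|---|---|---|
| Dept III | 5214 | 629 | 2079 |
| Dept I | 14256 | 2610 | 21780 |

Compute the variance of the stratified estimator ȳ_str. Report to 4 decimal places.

Var(ȳ_str) = Σₕ Wₕ²(1 − fₕ)sₕ²/nₕ with Wₕ = Nₕ/N, N = 19470.
Dept III: Wₕ = 0.26779661; term = 0.26779661²·(1 − 0.12063675)·2079/629 = 0.2084406.
Dept I: Wₕ = 0.73220339; term = 0.73220339²·(1 − 0.18308081)·21780/2610 = 3.654769.
Sum = 3.8632096.

3.8632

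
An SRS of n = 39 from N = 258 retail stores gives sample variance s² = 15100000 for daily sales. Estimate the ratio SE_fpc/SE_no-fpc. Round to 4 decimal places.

0.9213

f = n/N = 39/258 = 0.15116279.
SE_no-fpc = √(s²/n) = 622.23748; SE_fpc = √((1−f)s²/n) = 573.28209.
Ratio = √(1−f) = 0.92132362.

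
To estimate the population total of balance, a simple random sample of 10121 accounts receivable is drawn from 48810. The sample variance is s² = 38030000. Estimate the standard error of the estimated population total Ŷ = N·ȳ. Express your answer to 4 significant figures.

2.664 × 10^6

Var(Ŷ) = N²·Var(ȳ) = N²·(1 − n/N)·s²/n.
f = 10121/48810 = 0.20735505; Var(ȳ) = 0.79264495·38030000/10121 = 2978.3902.
Var(Ŷ) = 48810² · 2978.3902 = 7.0957648 × 10^12.
SE(Ŷ) = √(7.0957648 × 10^12) = 2.664 × 10^6.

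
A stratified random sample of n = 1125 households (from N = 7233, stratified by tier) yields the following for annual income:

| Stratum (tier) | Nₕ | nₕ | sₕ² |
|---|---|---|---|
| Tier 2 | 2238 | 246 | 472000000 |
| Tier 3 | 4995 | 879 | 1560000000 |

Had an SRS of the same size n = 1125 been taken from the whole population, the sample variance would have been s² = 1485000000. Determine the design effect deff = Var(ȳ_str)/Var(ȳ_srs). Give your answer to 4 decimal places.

0.7724

Var(ȳ_str) = Σ Wₕ²(1−fₕ)sₕ²/nₕ with Wₕ = Nₕ/7233:
  Tier 2: (2238/7233)²·(1−246/2238)·472000000/246 = 163500.61
  Tier 3: (4995/7233)²·(1−879/4995)·1560000000/879 = 697444.5
  → Var(ȳ_str) = 860945.11.
Var(ȳ_srs) = (1 − 1125/7233)·1485000000/1125 = 1.114691 × 10^6.
deff = 860945.11 / (1.114691 × 10^6) = 0.7724.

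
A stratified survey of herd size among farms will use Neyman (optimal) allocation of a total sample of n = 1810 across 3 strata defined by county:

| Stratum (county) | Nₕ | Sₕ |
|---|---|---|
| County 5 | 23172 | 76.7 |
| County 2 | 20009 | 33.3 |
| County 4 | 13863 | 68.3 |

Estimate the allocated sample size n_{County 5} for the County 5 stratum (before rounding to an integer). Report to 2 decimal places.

948.82

Neyman allocation: nₕ = n·NₕSₕ / Σⱼ NⱼSⱼ.
Σ NⱼSⱼ = 23172·76.7 + 20009·33.3 + 13863·68.3 = 3.390435 × 10^6.
n_{County 5} = 1810·23172·76.7 / (3.390435 × 10^6) = 948.82.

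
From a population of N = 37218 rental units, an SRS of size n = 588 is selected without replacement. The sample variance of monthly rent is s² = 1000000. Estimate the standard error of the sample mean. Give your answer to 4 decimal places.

Under SRS without replacement, Var(ȳ) = (1 − f)·s²/n with f = n/N = 588/37218 = 0.01579881.
Var(ȳ) = (1 − 0.01579881)·1000000/588 = 0.98420119·1700.6803 = 1673.8116.
SE(ȳ) = √(1673.8116) = 40.9122.

40.9122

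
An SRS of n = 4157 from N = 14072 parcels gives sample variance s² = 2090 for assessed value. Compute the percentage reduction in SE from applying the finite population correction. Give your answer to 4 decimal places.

f = n/N = 4157/14072 = 0.29540932.
SE_no-fpc = √(s²/n) = 0.70906024; SE_fpc = √((1−f)s²/n) = 0.59518445.
Ratio = √(1−f) = 0.83939900. Reduction = 100·(1 − 0.83939900) = 16.0601%.

16.0601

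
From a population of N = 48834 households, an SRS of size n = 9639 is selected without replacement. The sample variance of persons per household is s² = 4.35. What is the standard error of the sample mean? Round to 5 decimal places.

0.01903

Under SRS without replacement, Var(ȳ) = (1 − f)·s²/n with f = n/N = 9639/48834 = 0.19738297.
Var(ȳ) = (1 − 0.19738297)·4.35/9639 = 0.80261703·4.5129163 × 10^-4 = 3.6221435 × 10^-4.
SE(ȳ) = √(3.6221435 × 10^-4) = 0.01903.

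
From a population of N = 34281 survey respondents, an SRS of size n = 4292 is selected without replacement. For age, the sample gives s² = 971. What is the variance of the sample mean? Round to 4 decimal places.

Under SRS without replacement, Var(ȳ) = (1 − f)·s²/n with f = n/N = 4292/34281 = 0.12520055.
Var(ȳ) = (1 − 0.12520055)·971/4292 = 0.87479945·0.22623486 = 0.19791013.

0.1979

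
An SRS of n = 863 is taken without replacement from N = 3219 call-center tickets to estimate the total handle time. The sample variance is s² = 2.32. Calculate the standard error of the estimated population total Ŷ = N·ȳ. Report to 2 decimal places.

142.79

Var(Ŷ) = N²·Var(ȳ) = N²·(1 − n/N)·s²/n.
f = 863/3219 = 0.26809568; Var(ȳ) = 0.73190432·2.32/863 = 0.0019675759.
Var(Ŷ) = 3219² · 0.0019675759 = 20387.945.
SE(Ŷ) = √(20387.945) = 142.79.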